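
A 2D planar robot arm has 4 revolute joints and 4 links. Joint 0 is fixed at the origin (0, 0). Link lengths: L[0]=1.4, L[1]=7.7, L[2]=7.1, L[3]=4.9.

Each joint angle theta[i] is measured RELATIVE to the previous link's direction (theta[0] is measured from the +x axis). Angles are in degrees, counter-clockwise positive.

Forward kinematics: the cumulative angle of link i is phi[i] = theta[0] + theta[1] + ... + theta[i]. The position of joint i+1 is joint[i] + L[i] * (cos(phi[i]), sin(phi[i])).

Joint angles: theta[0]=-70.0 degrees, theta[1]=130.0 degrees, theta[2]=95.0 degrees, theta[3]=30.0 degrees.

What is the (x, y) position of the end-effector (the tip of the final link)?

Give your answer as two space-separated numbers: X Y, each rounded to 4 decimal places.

Answer: -6.9873 7.9264

Derivation:
joint[0] = (0.0000, 0.0000)  (base)
link 0: phi[0] = -70 = -70 deg
  cos(-70 deg) = 0.3420, sin(-70 deg) = -0.9397
  joint[1] = (0.0000, 0.0000) + 1.4 * (0.3420, -0.9397) = (0.0000 + 0.4788, 0.0000 + -1.3156) = (0.4788, -1.3156)
link 1: phi[1] = -70 + 130 = 60 deg
  cos(60 deg) = 0.5000, sin(60 deg) = 0.8660
  joint[2] = (0.4788, -1.3156) + 7.7 * (0.5000, 0.8660) = (0.4788 + 3.8500, -1.3156 + 6.6684) = (4.3288, 5.3528)
link 2: phi[2] = -70 + 130 + 95 = 155 deg
  cos(155 deg) = -0.9063, sin(155 deg) = 0.4226
  joint[3] = (4.3288, 5.3528) + 7.1 * (-0.9063, 0.4226) = (4.3288 + -6.4348, 5.3528 + 3.0006) = (-2.1060, 8.3534)
link 3: phi[3] = -70 + 130 + 95 + 30 = 185 deg
  cos(185 deg) = -0.9962, sin(185 deg) = -0.0872
  joint[4] = (-2.1060, 8.3534) + 4.9 * (-0.9962, -0.0872) = (-2.1060 + -4.8814, 8.3534 + -0.4271) = (-6.9873, 7.9264)
End effector: (-6.9873, 7.9264)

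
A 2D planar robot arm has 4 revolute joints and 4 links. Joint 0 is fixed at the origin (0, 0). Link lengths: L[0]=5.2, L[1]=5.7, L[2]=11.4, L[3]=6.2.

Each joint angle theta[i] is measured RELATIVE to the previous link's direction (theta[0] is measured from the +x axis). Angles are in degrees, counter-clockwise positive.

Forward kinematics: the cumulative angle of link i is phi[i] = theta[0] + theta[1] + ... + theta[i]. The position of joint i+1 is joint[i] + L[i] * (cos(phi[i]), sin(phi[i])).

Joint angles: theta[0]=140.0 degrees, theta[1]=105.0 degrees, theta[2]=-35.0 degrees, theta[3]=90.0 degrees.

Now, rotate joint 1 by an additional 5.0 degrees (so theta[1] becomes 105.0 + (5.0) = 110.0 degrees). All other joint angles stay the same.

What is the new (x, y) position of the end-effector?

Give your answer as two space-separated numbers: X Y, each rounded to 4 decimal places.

joint[0] = (0.0000, 0.0000)  (base)
link 0: phi[0] = 140 = 140 deg
  cos(140 deg) = -0.7660, sin(140 deg) = 0.6428
  joint[1] = (0.0000, 0.0000) + 5.2 * (-0.7660, 0.6428) = (0.0000 + -3.9834, 0.0000 + 3.3425) = (-3.9834, 3.3425)
link 1: phi[1] = 140 + 110 = 250 deg
  cos(250 deg) = -0.3420, sin(250 deg) = -0.9397
  joint[2] = (-3.9834, 3.3425) + 5.7 * (-0.3420, -0.9397) = (-3.9834 + -1.9495, 3.3425 + -5.3562) = (-5.9329, -2.0138)
link 2: phi[2] = 140 + 110 + -35 = 215 deg
  cos(215 deg) = -0.8192, sin(215 deg) = -0.5736
  joint[3] = (-5.9329, -2.0138) + 11.4 * (-0.8192, -0.5736) = (-5.9329 + -9.3383, -2.0138 + -6.5388) = (-15.2713, -8.5525)
link 3: phi[3] = 140 + 110 + -35 + 90 = 305 deg
  cos(305 deg) = 0.5736, sin(305 deg) = -0.8192
  joint[4] = (-15.2713, -8.5525) + 6.2 * (0.5736, -0.8192) = (-15.2713 + 3.5562, -8.5525 + -5.0787) = (-11.7151, -13.6313)
End effector: (-11.7151, -13.6313)

Answer: -11.7151 -13.6313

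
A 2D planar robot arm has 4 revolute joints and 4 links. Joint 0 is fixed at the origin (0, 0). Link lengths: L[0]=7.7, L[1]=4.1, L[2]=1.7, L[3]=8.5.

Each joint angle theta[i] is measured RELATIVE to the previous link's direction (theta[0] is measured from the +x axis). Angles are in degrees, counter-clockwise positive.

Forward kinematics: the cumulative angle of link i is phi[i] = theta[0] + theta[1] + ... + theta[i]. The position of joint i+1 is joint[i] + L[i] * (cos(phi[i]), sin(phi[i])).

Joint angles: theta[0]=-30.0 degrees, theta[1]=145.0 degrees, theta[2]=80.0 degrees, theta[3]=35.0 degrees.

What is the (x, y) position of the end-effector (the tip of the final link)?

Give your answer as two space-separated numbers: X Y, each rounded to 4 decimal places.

joint[0] = (0.0000, 0.0000)  (base)
link 0: phi[0] = -30 = -30 deg
  cos(-30 deg) = 0.8660, sin(-30 deg) = -0.5000
  joint[1] = (0.0000, 0.0000) + 7.7 * (0.8660, -0.5000) = (0.0000 + 6.6684, 0.0000 + -3.8500) = (6.6684, -3.8500)
link 1: phi[1] = -30 + 145 = 115 deg
  cos(115 deg) = -0.4226, sin(115 deg) = 0.9063
  joint[2] = (6.6684, -3.8500) + 4.1 * (-0.4226, 0.9063) = (6.6684 + -1.7327, -3.8500 + 3.7159) = (4.9357, -0.1341)
link 2: phi[2] = -30 + 145 + 80 = 195 deg
  cos(195 deg) = -0.9659, sin(195 deg) = -0.2588
  joint[3] = (4.9357, -0.1341) + 1.7 * (-0.9659, -0.2588) = (4.9357 + -1.6421, -0.1341 + -0.4400) = (3.2936, -0.5741)
link 3: phi[3] = -30 + 145 + 80 + 35 = 230 deg
  cos(230 deg) = -0.6428, sin(230 deg) = -0.7660
  joint[4] = (3.2936, -0.5741) + 8.5 * (-0.6428, -0.7660) = (3.2936 + -5.4637, -0.5741 + -6.5114) = (-2.1701, -7.0855)
End effector: (-2.1701, -7.0855)

Answer: -2.1701 -7.0855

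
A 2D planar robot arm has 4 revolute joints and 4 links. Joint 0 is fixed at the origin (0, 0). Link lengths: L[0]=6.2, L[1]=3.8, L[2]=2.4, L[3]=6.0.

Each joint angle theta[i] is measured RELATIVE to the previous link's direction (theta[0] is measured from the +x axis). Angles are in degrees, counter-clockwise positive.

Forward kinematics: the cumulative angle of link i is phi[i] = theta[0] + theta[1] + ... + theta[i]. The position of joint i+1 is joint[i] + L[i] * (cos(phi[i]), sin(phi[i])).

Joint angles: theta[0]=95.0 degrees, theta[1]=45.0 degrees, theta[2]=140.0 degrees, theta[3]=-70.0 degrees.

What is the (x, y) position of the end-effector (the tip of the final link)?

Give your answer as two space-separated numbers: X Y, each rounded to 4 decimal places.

joint[0] = (0.0000, 0.0000)  (base)
link 0: phi[0] = 95 = 95 deg
  cos(95 deg) = -0.0872, sin(95 deg) = 0.9962
  joint[1] = (0.0000, 0.0000) + 6.2 * (-0.0872, 0.9962) = (0.0000 + -0.5404, 0.0000 + 6.1764) = (-0.5404, 6.1764)
link 1: phi[1] = 95 + 45 = 140 deg
  cos(140 deg) = -0.7660, sin(140 deg) = 0.6428
  joint[2] = (-0.5404, 6.1764) + 3.8 * (-0.7660, 0.6428) = (-0.5404 + -2.9110, 6.1764 + 2.4426) = (-3.4513, 8.6190)
link 2: phi[2] = 95 + 45 + 140 = 280 deg
  cos(280 deg) = 0.1736, sin(280 deg) = -0.9848
  joint[3] = (-3.4513, 8.6190) + 2.4 * (0.1736, -0.9848) = (-3.4513 + 0.4168, 8.6190 + -2.3635) = (-3.0346, 6.2555)
link 3: phi[3] = 95 + 45 + 140 + -70 = 210 deg
  cos(210 deg) = -0.8660, sin(210 deg) = -0.5000
  joint[4] = (-3.0346, 6.2555) + 6 * (-0.8660, -0.5000) = (-3.0346 + -5.1962, 6.2555 + -3.0000) = (-8.2307, 3.2555)
End effector: (-8.2307, 3.2555)

Answer: -8.2307 3.2555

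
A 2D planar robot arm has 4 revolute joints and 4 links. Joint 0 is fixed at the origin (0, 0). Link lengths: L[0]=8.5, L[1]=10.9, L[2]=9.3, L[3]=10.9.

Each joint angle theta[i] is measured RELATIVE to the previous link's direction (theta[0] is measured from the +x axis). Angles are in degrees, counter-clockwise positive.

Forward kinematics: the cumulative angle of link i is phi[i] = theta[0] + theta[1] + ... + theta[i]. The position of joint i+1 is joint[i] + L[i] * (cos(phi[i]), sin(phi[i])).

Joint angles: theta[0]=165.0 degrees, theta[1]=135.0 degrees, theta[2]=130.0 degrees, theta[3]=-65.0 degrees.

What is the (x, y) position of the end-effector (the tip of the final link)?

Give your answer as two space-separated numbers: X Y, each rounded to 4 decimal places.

Answer: 11.2789 2.4494

Derivation:
joint[0] = (0.0000, 0.0000)  (base)
link 0: phi[0] = 165 = 165 deg
  cos(165 deg) = -0.9659, sin(165 deg) = 0.2588
  joint[1] = (0.0000, 0.0000) + 8.5 * (-0.9659, 0.2588) = (0.0000 + -8.2104, 0.0000 + 2.2000) = (-8.2104, 2.2000)
link 1: phi[1] = 165 + 135 = 300 deg
  cos(300 deg) = 0.5000, sin(300 deg) = -0.8660
  joint[2] = (-8.2104, 2.2000) + 10.9 * (0.5000, -0.8660) = (-8.2104 + 5.4500, 2.2000 + -9.4397) = (-2.7604, -7.2397)
link 2: phi[2] = 165 + 135 + 130 = 430 deg
  cos(430 deg) = 0.3420, sin(430 deg) = 0.9397
  joint[3] = (-2.7604, -7.2397) + 9.3 * (0.3420, 0.9397) = (-2.7604 + 3.1808, -7.2397 + 8.7391) = (0.4204, 1.4994)
link 3: phi[3] = 165 + 135 + 130 + -65 = 365 deg
  cos(365 deg) = 0.9962, sin(365 deg) = 0.0872
  joint[4] = (0.4204, 1.4994) + 10.9 * (0.9962, 0.0872) = (0.4204 + 10.8585, 1.4994 + 0.9500) = (11.2789, 2.4494)
End effector: (11.2789, 2.4494)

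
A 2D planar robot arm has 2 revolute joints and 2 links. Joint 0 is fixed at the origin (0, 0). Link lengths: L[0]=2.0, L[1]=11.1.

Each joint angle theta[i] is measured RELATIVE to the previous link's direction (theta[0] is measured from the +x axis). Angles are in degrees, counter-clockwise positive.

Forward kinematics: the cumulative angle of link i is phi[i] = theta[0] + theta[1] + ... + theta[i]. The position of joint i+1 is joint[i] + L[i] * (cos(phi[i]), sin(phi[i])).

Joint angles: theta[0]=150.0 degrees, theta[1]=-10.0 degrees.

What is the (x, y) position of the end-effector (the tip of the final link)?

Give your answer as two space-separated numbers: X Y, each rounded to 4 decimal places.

joint[0] = (0.0000, 0.0000)  (base)
link 0: phi[0] = 150 = 150 deg
  cos(150 deg) = -0.8660, sin(150 deg) = 0.5000
  joint[1] = (0.0000, 0.0000) + 2 * (-0.8660, 0.5000) = (0.0000 + -1.7321, 0.0000 + 1.0000) = (-1.7321, 1.0000)
link 1: phi[1] = 150 + -10 = 140 deg
  cos(140 deg) = -0.7660, sin(140 deg) = 0.6428
  joint[2] = (-1.7321, 1.0000) + 11.1 * (-0.7660, 0.6428) = (-1.7321 + -8.5031, 1.0000 + 7.1349) = (-10.2351, 8.1349)
End effector: (-10.2351, 8.1349)

Answer: -10.2351 8.1349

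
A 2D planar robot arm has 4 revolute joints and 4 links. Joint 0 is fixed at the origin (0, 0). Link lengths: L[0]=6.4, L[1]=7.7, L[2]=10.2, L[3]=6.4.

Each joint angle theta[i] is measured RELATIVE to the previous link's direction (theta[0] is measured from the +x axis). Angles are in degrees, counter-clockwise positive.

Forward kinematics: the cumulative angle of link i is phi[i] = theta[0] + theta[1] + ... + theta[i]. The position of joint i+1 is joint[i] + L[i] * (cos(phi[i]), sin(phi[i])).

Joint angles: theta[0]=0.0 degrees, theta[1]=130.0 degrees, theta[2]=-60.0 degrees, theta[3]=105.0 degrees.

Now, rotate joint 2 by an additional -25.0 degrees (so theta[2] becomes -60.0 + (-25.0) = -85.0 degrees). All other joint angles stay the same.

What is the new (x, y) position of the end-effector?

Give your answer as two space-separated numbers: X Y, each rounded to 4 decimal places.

joint[0] = (0.0000, 0.0000)  (base)
link 0: phi[0] = 0 = 0 deg
  cos(0 deg) = 1.0000, sin(0 deg) = 0.0000
  joint[1] = (0.0000, 0.0000) + 6.4 * (1.0000, 0.0000) = (0.0000 + 6.4000, 0.0000 + 0.0000) = (6.4000, 0.0000)
link 1: phi[1] = 0 + 130 = 130 deg
  cos(130 deg) = -0.6428, sin(130 deg) = 0.7660
  joint[2] = (6.4000, 0.0000) + 7.7 * (-0.6428, 0.7660) = (6.4000 + -4.9495, 0.0000 + 5.8985) = (1.4505, 5.8985)
link 2: phi[2] = 0 + 130 + -85 = 45 deg
  cos(45 deg) = 0.7071, sin(45 deg) = 0.7071
  joint[3] = (1.4505, 5.8985) + 10.2 * (0.7071, 0.7071) = (1.4505 + 7.2125, 5.8985 + 7.2125) = (8.6630, 13.1110)
link 3: phi[3] = 0 + 130 + -85 + 105 = 150 deg
  cos(150 deg) = -0.8660, sin(150 deg) = 0.5000
  joint[4] = (8.6630, 13.1110) + 6.4 * (-0.8660, 0.5000) = (8.6630 + -5.5426, 13.1110 + 3.2000) = (3.1205, 16.3110)
End effector: (3.1205, 16.3110)

Answer: 3.1205 16.3110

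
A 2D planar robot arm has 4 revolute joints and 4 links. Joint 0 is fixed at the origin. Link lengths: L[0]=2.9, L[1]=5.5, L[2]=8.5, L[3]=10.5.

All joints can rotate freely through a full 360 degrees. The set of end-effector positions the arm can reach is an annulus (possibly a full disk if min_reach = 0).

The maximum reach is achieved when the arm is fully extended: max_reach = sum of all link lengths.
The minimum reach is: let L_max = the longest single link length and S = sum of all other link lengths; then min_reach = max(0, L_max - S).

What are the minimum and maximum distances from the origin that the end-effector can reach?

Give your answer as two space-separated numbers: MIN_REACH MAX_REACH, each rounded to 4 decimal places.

Link lengths: [2.9, 5.5, 8.5, 10.5]
max_reach = 2.9 + 5.5 + 8.5 + 10.5 = 27.4
L_max = max([2.9, 5.5, 8.5, 10.5]) = 10.5
S (sum of others) = 27.4 - 10.5 = 16.9
min_reach = max(0, 10.5 - 16.9) = max(0, -6.4) = 0

Answer: 0.0000 27.4000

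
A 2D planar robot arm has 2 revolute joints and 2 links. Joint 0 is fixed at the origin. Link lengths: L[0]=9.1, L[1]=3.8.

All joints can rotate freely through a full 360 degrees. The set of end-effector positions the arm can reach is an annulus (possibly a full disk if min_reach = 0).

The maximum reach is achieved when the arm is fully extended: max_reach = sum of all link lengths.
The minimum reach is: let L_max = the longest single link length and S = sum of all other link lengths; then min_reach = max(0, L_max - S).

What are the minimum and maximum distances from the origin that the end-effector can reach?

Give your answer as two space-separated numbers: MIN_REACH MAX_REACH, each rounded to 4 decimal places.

Answer: 5.3000 12.9000

Derivation:
Link lengths: [9.1, 3.8]
max_reach = 9.1 + 3.8 = 12.9
L_max = max([9.1, 3.8]) = 9.1
S (sum of others) = 12.9 - 9.1 = 3.8
min_reach = max(0, 9.1 - 3.8) = max(0, 5.3) = 5.3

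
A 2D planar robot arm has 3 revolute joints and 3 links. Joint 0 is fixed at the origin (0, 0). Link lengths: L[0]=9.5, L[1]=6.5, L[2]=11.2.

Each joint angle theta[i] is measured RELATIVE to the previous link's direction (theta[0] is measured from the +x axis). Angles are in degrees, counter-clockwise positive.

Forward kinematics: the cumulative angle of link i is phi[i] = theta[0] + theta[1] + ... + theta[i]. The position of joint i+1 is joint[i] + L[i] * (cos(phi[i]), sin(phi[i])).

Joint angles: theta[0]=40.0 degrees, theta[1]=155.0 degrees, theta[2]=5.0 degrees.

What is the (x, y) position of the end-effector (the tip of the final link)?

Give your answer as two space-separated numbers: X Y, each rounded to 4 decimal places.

Answer: -9.5257 0.5935

Derivation:
joint[0] = (0.0000, 0.0000)  (base)
link 0: phi[0] = 40 = 40 deg
  cos(40 deg) = 0.7660, sin(40 deg) = 0.6428
  joint[1] = (0.0000, 0.0000) + 9.5 * (0.7660, 0.6428) = (0.0000 + 7.2774, 0.0000 + 6.1065) = (7.2774, 6.1065)
link 1: phi[1] = 40 + 155 = 195 deg
  cos(195 deg) = -0.9659, sin(195 deg) = -0.2588
  joint[2] = (7.2774, 6.1065) + 6.5 * (-0.9659, -0.2588) = (7.2774 + -6.2785, 6.1065 + -1.6823) = (0.9989, 4.4242)
link 2: phi[2] = 40 + 155 + 5 = 200 deg
  cos(200 deg) = -0.9397, sin(200 deg) = -0.3420
  joint[3] = (0.9989, 4.4242) + 11.2 * (-0.9397, -0.3420) = (0.9989 + -10.5246, 4.4242 + -3.8306) = (-9.5257, 0.5935)
End effector: (-9.5257, 0.5935)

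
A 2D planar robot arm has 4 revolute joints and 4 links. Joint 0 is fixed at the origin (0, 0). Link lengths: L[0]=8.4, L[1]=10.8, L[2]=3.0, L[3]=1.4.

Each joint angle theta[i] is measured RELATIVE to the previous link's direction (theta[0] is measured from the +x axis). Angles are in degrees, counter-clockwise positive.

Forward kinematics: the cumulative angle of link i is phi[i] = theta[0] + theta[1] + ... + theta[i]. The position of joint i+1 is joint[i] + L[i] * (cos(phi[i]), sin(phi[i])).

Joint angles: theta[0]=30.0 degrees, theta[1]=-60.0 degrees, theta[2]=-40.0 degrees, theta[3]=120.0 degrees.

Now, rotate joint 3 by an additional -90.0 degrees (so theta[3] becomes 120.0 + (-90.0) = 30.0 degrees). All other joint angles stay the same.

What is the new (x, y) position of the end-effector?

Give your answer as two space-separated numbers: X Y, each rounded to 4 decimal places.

Answer: 18.7262 -4.9190

Derivation:
joint[0] = (0.0000, 0.0000)  (base)
link 0: phi[0] = 30 = 30 deg
  cos(30 deg) = 0.8660, sin(30 deg) = 0.5000
  joint[1] = (0.0000, 0.0000) + 8.4 * (0.8660, 0.5000) = (0.0000 + 7.2746, 0.0000 + 4.2000) = (7.2746, 4.2000)
link 1: phi[1] = 30 + -60 = -30 deg
  cos(-30 deg) = 0.8660, sin(-30 deg) = -0.5000
  joint[2] = (7.2746, 4.2000) + 10.8 * (0.8660, -0.5000) = (7.2746 + 9.3531, 4.2000 + -5.4000) = (16.6277, -1.2000)
link 2: phi[2] = 30 + -60 + -40 = -70 deg
  cos(-70 deg) = 0.3420, sin(-70 deg) = -0.9397
  joint[3] = (16.6277, -1.2000) + 3 * (0.3420, -0.9397) = (16.6277 + 1.0261, -1.2000 + -2.8191) = (17.6537, -4.0191)
link 3: phi[3] = 30 + -60 + -40 + 30 = -40 deg
  cos(-40 deg) = 0.7660, sin(-40 deg) = -0.6428
  joint[4] = (17.6537, -4.0191) + 1.4 * (0.7660, -0.6428) = (17.6537 + 1.0725, -4.0191 + -0.8999) = (18.7262, -4.9190)
End effector: (18.7262, -4.9190)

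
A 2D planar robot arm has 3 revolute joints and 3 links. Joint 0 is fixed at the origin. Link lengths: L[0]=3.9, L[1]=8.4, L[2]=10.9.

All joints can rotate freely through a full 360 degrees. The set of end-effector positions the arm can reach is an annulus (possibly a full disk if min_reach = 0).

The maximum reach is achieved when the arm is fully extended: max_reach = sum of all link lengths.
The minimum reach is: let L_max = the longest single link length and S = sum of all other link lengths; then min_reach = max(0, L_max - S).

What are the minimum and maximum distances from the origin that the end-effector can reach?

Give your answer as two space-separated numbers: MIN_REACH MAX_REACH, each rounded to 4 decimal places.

Answer: 0.0000 23.2000

Derivation:
Link lengths: [3.9, 8.4, 10.9]
max_reach = 3.9 + 8.4 + 10.9 = 23.2
L_max = max([3.9, 8.4, 10.9]) = 10.9
S (sum of others) = 23.2 - 10.9 = 12.3
min_reach = max(0, 10.9 - 12.3) = max(0, -1.4) = 0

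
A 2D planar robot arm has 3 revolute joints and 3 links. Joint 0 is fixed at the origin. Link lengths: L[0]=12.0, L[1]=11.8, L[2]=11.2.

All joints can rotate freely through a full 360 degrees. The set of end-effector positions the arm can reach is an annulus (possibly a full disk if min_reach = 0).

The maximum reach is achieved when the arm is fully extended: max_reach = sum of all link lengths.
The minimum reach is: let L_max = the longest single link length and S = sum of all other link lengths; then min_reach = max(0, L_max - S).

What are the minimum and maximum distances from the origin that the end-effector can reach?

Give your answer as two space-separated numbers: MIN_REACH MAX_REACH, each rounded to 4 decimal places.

Link lengths: [12.0, 11.8, 11.2]
max_reach = 12 + 11.8 + 11.2 = 35
L_max = max([12.0, 11.8, 11.2]) = 12
S (sum of others) = 35 - 12 = 23
min_reach = max(0, 12 - 23) = max(0, -11) = 0

Answer: 0.0000 35.0000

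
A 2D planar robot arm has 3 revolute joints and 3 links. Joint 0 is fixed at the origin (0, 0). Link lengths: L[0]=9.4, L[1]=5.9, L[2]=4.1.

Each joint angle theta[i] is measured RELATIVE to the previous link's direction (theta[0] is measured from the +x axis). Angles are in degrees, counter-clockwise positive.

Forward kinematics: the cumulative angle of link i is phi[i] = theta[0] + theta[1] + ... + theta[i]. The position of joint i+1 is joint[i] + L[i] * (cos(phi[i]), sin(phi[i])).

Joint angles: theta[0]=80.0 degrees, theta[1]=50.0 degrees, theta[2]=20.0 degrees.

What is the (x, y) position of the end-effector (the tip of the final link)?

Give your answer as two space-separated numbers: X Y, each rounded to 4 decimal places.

Answer: -5.7109 15.8269

Derivation:
joint[0] = (0.0000, 0.0000)  (base)
link 0: phi[0] = 80 = 80 deg
  cos(80 deg) = 0.1736, sin(80 deg) = 0.9848
  joint[1] = (0.0000, 0.0000) + 9.4 * (0.1736, 0.9848) = (0.0000 + 1.6323, 0.0000 + 9.2572) = (1.6323, 9.2572)
link 1: phi[1] = 80 + 50 = 130 deg
  cos(130 deg) = -0.6428, sin(130 deg) = 0.7660
  joint[2] = (1.6323, 9.2572) + 5.9 * (-0.6428, 0.7660) = (1.6323 + -3.7924, 9.2572 + 4.5197) = (-2.1602, 13.7769)
link 2: phi[2] = 80 + 50 + 20 = 150 deg
  cos(150 deg) = -0.8660, sin(150 deg) = 0.5000
  joint[3] = (-2.1602, 13.7769) + 4.1 * (-0.8660, 0.5000) = (-2.1602 + -3.5507, 13.7769 + 2.0500) = (-5.7109, 15.8269)
End effector: (-5.7109, 15.8269)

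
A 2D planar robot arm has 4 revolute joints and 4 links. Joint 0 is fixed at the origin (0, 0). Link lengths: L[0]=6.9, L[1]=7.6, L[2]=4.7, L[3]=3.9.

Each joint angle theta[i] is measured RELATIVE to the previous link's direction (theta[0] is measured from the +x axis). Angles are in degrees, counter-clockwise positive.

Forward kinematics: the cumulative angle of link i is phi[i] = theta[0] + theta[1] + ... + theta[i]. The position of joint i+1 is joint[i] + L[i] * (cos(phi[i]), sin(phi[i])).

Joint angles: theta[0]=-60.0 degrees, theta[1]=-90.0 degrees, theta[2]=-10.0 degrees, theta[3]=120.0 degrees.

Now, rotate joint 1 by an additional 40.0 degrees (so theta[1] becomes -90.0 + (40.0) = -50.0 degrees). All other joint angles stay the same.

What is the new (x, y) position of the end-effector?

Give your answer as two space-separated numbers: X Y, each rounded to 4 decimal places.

Answer: 2.4006 -17.1876

Derivation:
joint[0] = (0.0000, 0.0000)  (base)
link 0: phi[0] = -60 = -60 deg
  cos(-60 deg) = 0.5000, sin(-60 deg) = -0.8660
  joint[1] = (0.0000, 0.0000) + 6.9 * (0.5000, -0.8660) = (0.0000 + 3.4500, 0.0000 + -5.9756) = (3.4500, -5.9756)
link 1: phi[1] = -60 + -50 = -110 deg
  cos(-110 deg) = -0.3420, sin(-110 deg) = -0.9397
  joint[2] = (3.4500, -5.9756) + 7.6 * (-0.3420, -0.9397) = (3.4500 + -2.5994, -5.9756 + -7.1417) = (0.8506, -13.1172)
link 2: phi[2] = -60 + -50 + -10 = -120 deg
  cos(-120 deg) = -0.5000, sin(-120 deg) = -0.8660
  joint[3] = (0.8506, -13.1172) + 4.7 * (-0.5000, -0.8660) = (0.8506 + -2.3500, -13.1172 + -4.0703) = (-1.4994, -17.1876)
link 3: phi[3] = -60 + -50 + -10 + 120 = 0 deg
  cos(0 deg) = 1.0000, sin(0 deg) = 0.0000
  joint[4] = (-1.4994, -17.1876) + 3.9 * (1.0000, 0.0000) = (-1.4994 + 3.9000, -17.1876 + 0.0000) = (2.4006, -17.1876)
End effector: (2.4006, -17.1876)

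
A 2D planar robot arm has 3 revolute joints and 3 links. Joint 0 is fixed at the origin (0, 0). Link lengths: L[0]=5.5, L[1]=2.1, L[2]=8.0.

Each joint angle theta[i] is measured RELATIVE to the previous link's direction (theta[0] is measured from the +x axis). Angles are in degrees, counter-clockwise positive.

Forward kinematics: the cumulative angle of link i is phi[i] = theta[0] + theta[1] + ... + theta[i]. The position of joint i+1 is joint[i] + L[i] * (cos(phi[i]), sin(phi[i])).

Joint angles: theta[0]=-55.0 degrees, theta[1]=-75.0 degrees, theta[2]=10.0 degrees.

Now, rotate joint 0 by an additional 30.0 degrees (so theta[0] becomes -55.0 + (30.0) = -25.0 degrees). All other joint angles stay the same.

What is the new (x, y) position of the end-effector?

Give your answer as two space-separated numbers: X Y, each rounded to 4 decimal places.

joint[0] = (0.0000, 0.0000)  (base)
link 0: phi[0] = -25 = -25 deg
  cos(-25 deg) = 0.9063, sin(-25 deg) = -0.4226
  joint[1] = (0.0000, 0.0000) + 5.5 * (0.9063, -0.4226) = (0.0000 + 4.9847, 0.0000 + -2.3244) = (4.9847, -2.3244)
link 1: phi[1] = -25 + -75 = -100 deg
  cos(-100 deg) = -0.1736, sin(-100 deg) = -0.9848
  joint[2] = (4.9847, -2.3244) + 2.1 * (-0.1736, -0.9848) = (4.9847 + -0.3647, -2.3244 + -2.0681) = (4.6200, -4.3925)
link 2: phi[2] = -25 + -75 + 10 = -90 deg
  cos(-90 deg) = 0.0000, sin(-90 deg) = -1.0000
  joint[3] = (4.6200, -4.3925) + 8 * (0.0000, -1.0000) = (4.6200 + 0.0000, -4.3925 + -8.0000) = (4.6200, -12.3925)
End effector: (4.6200, -12.3925)

Answer: 4.6200 -12.3925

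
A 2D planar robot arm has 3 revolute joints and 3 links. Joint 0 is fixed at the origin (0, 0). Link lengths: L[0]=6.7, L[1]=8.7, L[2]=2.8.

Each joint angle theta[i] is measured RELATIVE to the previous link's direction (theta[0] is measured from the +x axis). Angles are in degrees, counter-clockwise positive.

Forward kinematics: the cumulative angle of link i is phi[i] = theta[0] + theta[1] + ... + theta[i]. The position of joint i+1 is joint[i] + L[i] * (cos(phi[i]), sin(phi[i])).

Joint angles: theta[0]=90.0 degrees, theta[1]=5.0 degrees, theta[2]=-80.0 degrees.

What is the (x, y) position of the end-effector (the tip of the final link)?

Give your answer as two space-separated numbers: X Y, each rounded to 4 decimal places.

joint[0] = (0.0000, 0.0000)  (base)
link 0: phi[0] = 90 = 90 deg
  cos(90 deg) = 0.0000, sin(90 deg) = 1.0000
  joint[1] = (0.0000, 0.0000) + 6.7 * (0.0000, 1.0000) = (0.0000 + 0.0000, 0.0000 + 6.7000) = (0.0000, 6.7000)
link 1: phi[1] = 90 + 5 = 95 deg
  cos(95 deg) = -0.0872, sin(95 deg) = 0.9962
  joint[2] = (0.0000, 6.7000) + 8.7 * (-0.0872, 0.9962) = (0.0000 + -0.7583, 6.7000 + 8.6669) = (-0.7583, 15.3669)
link 2: phi[2] = 90 + 5 + -80 = 15 deg
  cos(15 deg) = 0.9659, sin(15 deg) = 0.2588
  joint[3] = (-0.7583, 15.3669) + 2.8 * (0.9659, 0.2588) = (-0.7583 + 2.7046, 15.3669 + 0.7247) = (1.9463, 16.0916)
End effector: (1.9463, 16.0916)

Answer: 1.9463 16.0916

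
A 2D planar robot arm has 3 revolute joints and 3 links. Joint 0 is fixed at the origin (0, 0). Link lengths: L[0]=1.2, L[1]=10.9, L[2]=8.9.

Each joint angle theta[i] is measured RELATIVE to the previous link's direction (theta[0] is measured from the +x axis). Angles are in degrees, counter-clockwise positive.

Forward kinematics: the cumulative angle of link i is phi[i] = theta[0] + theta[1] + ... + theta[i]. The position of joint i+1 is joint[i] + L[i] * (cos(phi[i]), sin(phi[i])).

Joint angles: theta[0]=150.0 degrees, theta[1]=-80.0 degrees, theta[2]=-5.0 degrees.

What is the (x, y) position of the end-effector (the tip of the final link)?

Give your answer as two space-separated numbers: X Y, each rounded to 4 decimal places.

joint[0] = (0.0000, 0.0000)  (base)
link 0: phi[0] = 150 = 150 deg
  cos(150 deg) = -0.8660, sin(150 deg) = 0.5000
  joint[1] = (0.0000, 0.0000) + 1.2 * (-0.8660, 0.5000) = (0.0000 + -1.0392, 0.0000 + 0.6000) = (-1.0392, 0.6000)
link 1: phi[1] = 150 + -80 = 70 deg
  cos(70 deg) = 0.3420, sin(70 deg) = 0.9397
  joint[2] = (-1.0392, 0.6000) + 10.9 * (0.3420, 0.9397) = (-1.0392 + 3.7280, 0.6000 + 10.2426) = (2.6888, 10.8426)
link 2: phi[2] = 150 + -80 + -5 = 65 deg
  cos(65 deg) = 0.4226, sin(65 deg) = 0.9063
  joint[3] = (2.6888, 10.8426) + 8.9 * (0.4226, 0.9063) = (2.6888 + 3.7613, 10.8426 + 8.0661) = (6.4501, 18.9088)
End effector: (6.4501, 18.9088)

Answer: 6.4501 18.9088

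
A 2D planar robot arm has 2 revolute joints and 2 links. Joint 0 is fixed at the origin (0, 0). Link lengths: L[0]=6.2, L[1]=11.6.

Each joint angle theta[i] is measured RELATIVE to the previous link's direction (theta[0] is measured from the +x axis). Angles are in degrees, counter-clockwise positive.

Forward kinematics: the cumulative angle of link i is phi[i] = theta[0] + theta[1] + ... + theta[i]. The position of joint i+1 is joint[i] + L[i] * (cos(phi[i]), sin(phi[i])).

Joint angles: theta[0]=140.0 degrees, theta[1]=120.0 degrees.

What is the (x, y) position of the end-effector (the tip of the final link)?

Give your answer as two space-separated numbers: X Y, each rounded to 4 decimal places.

joint[0] = (0.0000, 0.0000)  (base)
link 0: phi[0] = 140 = 140 deg
  cos(140 deg) = -0.7660, sin(140 deg) = 0.6428
  joint[1] = (0.0000, 0.0000) + 6.2 * (-0.7660, 0.6428) = (0.0000 + -4.7495, 0.0000 + 3.9853) = (-4.7495, 3.9853)
link 1: phi[1] = 140 + 120 = 260 deg
  cos(260 deg) = -0.1736, sin(260 deg) = -0.9848
  joint[2] = (-4.7495, 3.9853) + 11.6 * (-0.1736, -0.9848) = (-4.7495 + -2.0143, 3.9853 + -11.4238) = (-6.7638, -7.4385)
End effector: (-6.7638, -7.4385)

Answer: -6.7638 -7.4385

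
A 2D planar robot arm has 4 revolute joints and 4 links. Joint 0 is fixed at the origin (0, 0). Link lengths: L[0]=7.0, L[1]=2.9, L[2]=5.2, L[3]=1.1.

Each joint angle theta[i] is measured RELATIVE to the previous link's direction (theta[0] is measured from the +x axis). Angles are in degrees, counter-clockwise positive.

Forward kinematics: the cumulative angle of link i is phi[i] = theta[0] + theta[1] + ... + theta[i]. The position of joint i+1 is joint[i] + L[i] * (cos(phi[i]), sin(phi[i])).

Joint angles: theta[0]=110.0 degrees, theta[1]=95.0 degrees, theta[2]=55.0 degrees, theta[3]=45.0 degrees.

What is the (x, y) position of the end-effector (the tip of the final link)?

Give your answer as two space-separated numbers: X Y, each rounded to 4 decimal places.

Answer: -5.2945 -0.6698

Derivation:
joint[0] = (0.0000, 0.0000)  (base)
link 0: phi[0] = 110 = 110 deg
  cos(110 deg) = -0.3420, sin(110 deg) = 0.9397
  joint[1] = (0.0000, 0.0000) + 7 * (-0.3420, 0.9397) = (0.0000 + -2.3941, 0.0000 + 6.5778) = (-2.3941, 6.5778)
link 1: phi[1] = 110 + 95 = 205 deg
  cos(205 deg) = -0.9063, sin(205 deg) = -0.4226
  joint[2] = (-2.3941, 6.5778) + 2.9 * (-0.9063, -0.4226) = (-2.3941 + -2.6283, 6.5778 + -1.2256) = (-5.0224, 5.3523)
link 2: phi[2] = 110 + 95 + 55 = 260 deg
  cos(260 deg) = -0.1736, sin(260 deg) = -0.9848
  joint[3] = (-5.0224, 5.3523) + 5.2 * (-0.1736, -0.9848) = (-5.0224 + -0.9030, 5.3523 + -5.1210) = (-5.9254, 0.2313)
link 3: phi[3] = 110 + 95 + 55 + 45 = 305 deg
  cos(305 deg) = 0.5736, sin(305 deg) = -0.8192
  joint[4] = (-5.9254, 0.2313) + 1.1 * (0.5736, -0.8192) = (-5.9254 + 0.6309, 0.2313 + -0.9011) = (-5.2945, -0.6698)
End effector: (-5.2945, -0.6698)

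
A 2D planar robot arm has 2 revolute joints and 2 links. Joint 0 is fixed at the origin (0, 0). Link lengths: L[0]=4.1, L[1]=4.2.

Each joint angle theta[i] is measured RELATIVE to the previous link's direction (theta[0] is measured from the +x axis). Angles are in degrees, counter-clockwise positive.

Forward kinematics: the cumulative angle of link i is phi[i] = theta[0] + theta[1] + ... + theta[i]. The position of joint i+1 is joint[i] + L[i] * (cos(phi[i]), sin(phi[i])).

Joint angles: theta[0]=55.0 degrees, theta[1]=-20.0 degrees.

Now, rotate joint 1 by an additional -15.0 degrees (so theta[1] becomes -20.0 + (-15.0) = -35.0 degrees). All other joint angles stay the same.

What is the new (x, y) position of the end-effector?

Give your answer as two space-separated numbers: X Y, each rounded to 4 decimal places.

joint[0] = (0.0000, 0.0000)  (base)
link 0: phi[0] = 55 = 55 deg
  cos(55 deg) = 0.5736, sin(55 deg) = 0.8192
  joint[1] = (0.0000, 0.0000) + 4.1 * (0.5736, 0.8192) = (0.0000 + 2.3517, 0.0000 + 3.3585) = (2.3517, 3.3585)
link 1: phi[1] = 55 + -35 = 20 deg
  cos(20 deg) = 0.9397, sin(20 deg) = 0.3420
  joint[2] = (2.3517, 3.3585) + 4.2 * (0.9397, 0.3420) = (2.3517 + 3.9467, 3.3585 + 1.4365) = (6.2984, 4.7950)
End effector: (6.2984, 4.7950)

Answer: 6.2984 4.7950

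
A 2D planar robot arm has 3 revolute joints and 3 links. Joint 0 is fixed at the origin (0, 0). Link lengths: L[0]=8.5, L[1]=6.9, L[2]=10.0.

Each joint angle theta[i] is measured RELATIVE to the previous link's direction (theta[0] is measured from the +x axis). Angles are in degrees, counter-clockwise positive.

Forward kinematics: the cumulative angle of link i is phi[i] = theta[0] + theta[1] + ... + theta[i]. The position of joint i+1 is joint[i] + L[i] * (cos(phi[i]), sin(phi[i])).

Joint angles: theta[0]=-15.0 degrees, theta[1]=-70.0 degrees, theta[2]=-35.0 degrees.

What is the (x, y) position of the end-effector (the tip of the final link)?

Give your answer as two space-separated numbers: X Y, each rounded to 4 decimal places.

Answer: 3.8117 -17.7340

Derivation:
joint[0] = (0.0000, 0.0000)  (base)
link 0: phi[0] = -15 = -15 deg
  cos(-15 deg) = 0.9659, sin(-15 deg) = -0.2588
  joint[1] = (0.0000, 0.0000) + 8.5 * (0.9659, -0.2588) = (0.0000 + 8.2104, 0.0000 + -2.2000) = (8.2104, -2.2000)
link 1: phi[1] = -15 + -70 = -85 deg
  cos(-85 deg) = 0.0872, sin(-85 deg) = -0.9962
  joint[2] = (8.2104, -2.2000) + 6.9 * (0.0872, -0.9962) = (8.2104 + 0.6014, -2.2000 + -6.8737) = (8.8117, -9.0737)
link 2: phi[2] = -15 + -70 + -35 = -120 deg
  cos(-120 deg) = -0.5000, sin(-120 deg) = -0.8660
  joint[3] = (8.8117, -9.0737) + 10 * (-0.5000, -0.8660) = (8.8117 + -5.0000, -9.0737 + -8.6603) = (3.8117, -17.7340)
End effector: (3.8117, -17.7340)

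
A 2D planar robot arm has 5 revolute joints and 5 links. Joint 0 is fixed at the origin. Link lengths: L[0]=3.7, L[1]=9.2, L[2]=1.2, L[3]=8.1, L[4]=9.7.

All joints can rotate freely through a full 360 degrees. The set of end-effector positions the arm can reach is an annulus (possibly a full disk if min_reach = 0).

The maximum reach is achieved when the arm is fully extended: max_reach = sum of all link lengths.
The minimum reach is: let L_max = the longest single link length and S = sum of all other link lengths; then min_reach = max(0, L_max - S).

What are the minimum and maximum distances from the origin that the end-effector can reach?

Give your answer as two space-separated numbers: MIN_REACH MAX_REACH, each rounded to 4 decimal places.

Link lengths: [3.7, 9.2, 1.2, 8.1, 9.7]
max_reach = 3.7 + 9.2 + 1.2 + 8.1 + 9.7 = 31.9
L_max = max([3.7, 9.2, 1.2, 8.1, 9.7]) = 9.7
S (sum of others) = 31.9 - 9.7 = 22.2
min_reach = max(0, 9.7 - 22.2) = max(0, -12.5) = 0

Answer: 0.0000 31.9000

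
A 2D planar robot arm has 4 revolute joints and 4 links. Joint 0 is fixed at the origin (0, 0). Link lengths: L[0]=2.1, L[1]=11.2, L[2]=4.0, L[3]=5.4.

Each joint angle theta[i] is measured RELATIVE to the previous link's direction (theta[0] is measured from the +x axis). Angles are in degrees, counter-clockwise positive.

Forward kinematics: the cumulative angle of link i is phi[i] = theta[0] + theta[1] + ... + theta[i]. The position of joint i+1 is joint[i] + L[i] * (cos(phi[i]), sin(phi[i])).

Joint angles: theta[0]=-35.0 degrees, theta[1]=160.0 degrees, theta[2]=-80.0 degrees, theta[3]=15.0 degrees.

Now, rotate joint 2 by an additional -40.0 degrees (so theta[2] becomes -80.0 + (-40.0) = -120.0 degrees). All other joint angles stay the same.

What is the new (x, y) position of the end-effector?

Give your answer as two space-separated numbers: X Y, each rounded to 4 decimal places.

joint[0] = (0.0000, 0.0000)  (base)
link 0: phi[0] = -35 = -35 deg
  cos(-35 deg) = 0.8192, sin(-35 deg) = -0.5736
  joint[1] = (0.0000, 0.0000) + 2.1 * (0.8192, -0.5736) = (0.0000 + 1.7202, 0.0000 + -1.2045) = (1.7202, -1.2045)
link 1: phi[1] = -35 + 160 = 125 deg
  cos(125 deg) = -0.5736, sin(125 deg) = 0.8192
  joint[2] = (1.7202, -1.2045) + 11.2 * (-0.5736, 0.8192) = (1.7202 + -6.4241, -1.2045 + 9.1745) = (-4.7038, 7.9700)
link 2: phi[2] = -35 + 160 + -120 = 5 deg
  cos(5 deg) = 0.9962, sin(5 deg) = 0.0872
  joint[3] = (-4.7038, 7.9700) + 4 * (0.9962, 0.0872) = (-4.7038 + 3.9848, 7.9700 + 0.3486) = (-0.7191, 8.3186)
link 3: phi[3] = -35 + 160 + -120 + 15 = 20 deg
  cos(20 deg) = 0.9397, sin(20 deg) = 0.3420
  joint[4] = (-0.7191, 8.3186) + 5.4 * (0.9397, 0.3420) = (-0.7191 + 5.0743, 8.3186 + 1.8469) = (4.3553, 10.1655)
End effector: (4.3553, 10.1655)

Answer: 4.3553 10.1655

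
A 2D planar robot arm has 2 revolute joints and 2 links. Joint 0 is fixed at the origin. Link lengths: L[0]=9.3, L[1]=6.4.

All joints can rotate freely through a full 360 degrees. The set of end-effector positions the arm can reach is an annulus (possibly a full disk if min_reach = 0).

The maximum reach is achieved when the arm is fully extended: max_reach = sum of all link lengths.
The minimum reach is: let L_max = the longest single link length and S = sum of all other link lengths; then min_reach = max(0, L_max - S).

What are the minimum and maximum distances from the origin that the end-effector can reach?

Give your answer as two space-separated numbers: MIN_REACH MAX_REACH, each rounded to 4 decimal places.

Answer: 2.9000 15.7000

Derivation:
Link lengths: [9.3, 6.4]
max_reach = 9.3 + 6.4 = 15.7
L_max = max([9.3, 6.4]) = 9.3
S (sum of others) = 15.7 - 9.3 = 6.4
min_reach = max(0, 9.3 - 6.4) = max(0, 2.9) = 2.9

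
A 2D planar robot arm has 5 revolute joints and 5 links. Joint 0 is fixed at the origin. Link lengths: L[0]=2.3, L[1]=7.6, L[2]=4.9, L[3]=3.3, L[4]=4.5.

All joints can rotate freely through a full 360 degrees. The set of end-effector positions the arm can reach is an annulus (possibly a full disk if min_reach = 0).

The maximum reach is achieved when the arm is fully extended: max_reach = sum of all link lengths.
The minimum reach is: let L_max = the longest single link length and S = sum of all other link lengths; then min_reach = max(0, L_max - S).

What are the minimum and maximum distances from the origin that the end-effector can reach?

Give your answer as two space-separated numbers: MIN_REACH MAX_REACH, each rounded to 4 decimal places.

Answer: 0.0000 22.6000

Derivation:
Link lengths: [2.3, 7.6, 4.9, 3.3, 4.5]
max_reach = 2.3 + 7.6 + 4.9 + 3.3 + 4.5 = 22.6
L_max = max([2.3, 7.6, 4.9, 3.3, 4.5]) = 7.6
S (sum of others) = 22.6 - 7.6 = 15
min_reach = max(0, 7.6 - 15) = max(0, -7.4) = 0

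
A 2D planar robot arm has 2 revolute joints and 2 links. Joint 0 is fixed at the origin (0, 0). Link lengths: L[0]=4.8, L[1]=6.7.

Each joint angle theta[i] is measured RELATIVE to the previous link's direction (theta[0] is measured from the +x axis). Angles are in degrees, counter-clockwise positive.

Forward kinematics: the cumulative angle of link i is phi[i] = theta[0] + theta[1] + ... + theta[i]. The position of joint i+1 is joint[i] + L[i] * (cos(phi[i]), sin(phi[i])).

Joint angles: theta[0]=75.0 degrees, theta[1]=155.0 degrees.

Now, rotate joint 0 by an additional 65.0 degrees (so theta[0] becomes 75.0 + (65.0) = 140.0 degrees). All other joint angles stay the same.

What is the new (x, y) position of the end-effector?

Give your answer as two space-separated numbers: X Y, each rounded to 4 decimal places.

Answer: -0.8455 -2.9869

Derivation:
joint[0] = (0.0000, 0.0000)  (base)
link 0: phi[0] = 140 = 140 deg
  cos(140 deg) = -0.7660, sin(140 deg) = 0.6428
  joint[1] = (0.0000, 0.0000) + 4.8 * (-0.7660, 0.6428) = (0.0000 + -3.6770, 0.0000 + 3.0854) = (-3.6770, 3.0854)
link 1: phi[1] = 140 + 155 = 295 deg
  cos(295 deg) = 0.4226, sin(295 deg) = -0.9063
  joint[2] = (-3.6770, 3.0854) + 6.7 * (0.4226, -0.9063) = (-3.6770 + 2.8315, 3.0854 + -6.0723) = (-0.8455, -2.9869)
End effector: (-0.8455, -2.9869)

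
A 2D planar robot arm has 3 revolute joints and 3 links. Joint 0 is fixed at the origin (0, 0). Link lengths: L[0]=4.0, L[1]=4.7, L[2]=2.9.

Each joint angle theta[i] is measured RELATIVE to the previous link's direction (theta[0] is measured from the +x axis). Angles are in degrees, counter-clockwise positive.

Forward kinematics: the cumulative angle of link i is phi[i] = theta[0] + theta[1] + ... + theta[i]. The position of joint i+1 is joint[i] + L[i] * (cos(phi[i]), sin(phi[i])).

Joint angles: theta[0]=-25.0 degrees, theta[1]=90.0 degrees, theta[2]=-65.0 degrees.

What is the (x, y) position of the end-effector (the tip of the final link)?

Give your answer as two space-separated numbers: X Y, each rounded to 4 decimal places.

Answer: 8.5115 2.5692

Derivation:
joint[0] = (0.0000, 0.0000)  (base)
link 0: phi[0] = -25 = -25 deg
  cos(-25 deg) = 0.9063, sin(-25 deg) = -0.4226
  joint[1] = (0.0000, 0.0000) + 4 * (0.9063, -0.4226) = (0.0000 + 3.6252, 0.0000 + -1.6905) = (3.6252, -1.6905)
link 1: phi[1] = -25 + 90 = 65 deg
  cos(65 deg) = 0.4226, sin(65 deg) = 0.9063
  joint[2] = (3.6252, -1.6905) + 4.7 * (0.4226, 0.9063) = (3.6252 + 1.9863, -1.6905 + 4.2596) = (5.6115, 2.5692)
link 2: phi[2] = -25 + 90 + -65 = 0 deg
  cos(0 deg) = 1.0000, sin(0 deg) = 0.0000
  joint[3] = (5.6115, 2.5692) + 2.9 * (1.0000, 0.0000) = (5.6115 + 2.9000, 2.5692 + 0.0000) = (8.5115, 2.5692)
End effector: (8.5115, 2.5692)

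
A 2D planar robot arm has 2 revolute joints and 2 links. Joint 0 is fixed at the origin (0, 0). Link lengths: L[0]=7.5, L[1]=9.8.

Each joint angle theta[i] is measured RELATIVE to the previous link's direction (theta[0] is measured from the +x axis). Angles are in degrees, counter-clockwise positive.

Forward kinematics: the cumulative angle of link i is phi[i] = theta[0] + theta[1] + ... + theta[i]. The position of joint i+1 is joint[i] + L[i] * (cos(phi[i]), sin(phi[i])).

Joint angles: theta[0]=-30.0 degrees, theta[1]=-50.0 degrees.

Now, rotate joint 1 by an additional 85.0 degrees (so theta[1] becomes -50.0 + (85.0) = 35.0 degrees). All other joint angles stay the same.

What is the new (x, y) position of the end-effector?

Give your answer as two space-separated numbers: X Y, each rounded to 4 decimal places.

Answer: 16.2579 -2.8959

Derivation:
joint[0] = (0.0000, 0.0000)  (base)
link 0: phi[0] = -30 = -30 deg
  cos(-30 deg) = 0.8660, sin(-30 deg) = -0.5000
  joint[1] = (0.0000, 0.0000) + 7.5 * (0.8660, -0.5000) = (0.0000 + 6.4952, 0.0000 + -3.7500) = (6.4952, -3.7500)
link 1: phi[1] = -30 + 35 = 5 deg
  cos(5 deg) = 0.9962, sin(5 deg) = 0.0872
  joint[2] = (6.4952, -3.7500) + 9.8 * (0.9962, 0.0872) = (6.4952 + 9.7627, -3.7500 + 0.8541) = (16.2579, -2.8959)
End effector: (16.2579, -2.8959)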